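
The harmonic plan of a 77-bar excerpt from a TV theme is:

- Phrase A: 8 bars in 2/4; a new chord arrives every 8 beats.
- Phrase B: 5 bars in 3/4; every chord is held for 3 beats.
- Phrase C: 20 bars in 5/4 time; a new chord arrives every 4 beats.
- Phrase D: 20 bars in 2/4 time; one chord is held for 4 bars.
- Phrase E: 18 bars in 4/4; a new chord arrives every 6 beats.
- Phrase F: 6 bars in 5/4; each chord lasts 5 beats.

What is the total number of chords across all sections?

A: 8·2 = 16 beats, 16/8 = 2 chords.
B: 5·3 = 15 beats, 15/3 = 5 chords.
C: 20·5 = 100 beats, 100/4 = 25 chords.
D: 20·2 = 40 beats, 40/8 = 5 chords.
E: 18·4 = 72 beats, 72/6 = 12 chords.
F: 6·5 = 30 beats, 30/5 = 6 chords.
Total: 2 + 5 + 25 + 5 + 12 + 6 = 55.

55 chords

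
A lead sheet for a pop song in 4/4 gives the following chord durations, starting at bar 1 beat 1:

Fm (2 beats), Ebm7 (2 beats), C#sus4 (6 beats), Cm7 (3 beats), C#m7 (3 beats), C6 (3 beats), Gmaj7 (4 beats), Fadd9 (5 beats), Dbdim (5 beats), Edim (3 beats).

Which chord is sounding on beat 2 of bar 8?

Dbdim

Beat 2 of bar 8 is beat (8−1)×4 + 2 = 30 overall.
Running totals: Fm ends at 2, Ebm7 ends at 4, C#sus4 ends at 10, Cm7 ends at 13, C#m7 ends at 16, C6 ends at 19, Gmaj7 ends at 23, Fadd9 ends at 28, Dbdim ends at 33.
Beat 30 falls within Dbdim.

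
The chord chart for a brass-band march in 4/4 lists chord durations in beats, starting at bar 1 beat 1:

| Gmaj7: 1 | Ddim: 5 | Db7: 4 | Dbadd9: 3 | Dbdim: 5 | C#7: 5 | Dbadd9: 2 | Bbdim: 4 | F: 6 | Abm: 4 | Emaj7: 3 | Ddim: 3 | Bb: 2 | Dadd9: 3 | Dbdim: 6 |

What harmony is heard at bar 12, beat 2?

Bb

Beat 2 of bar 12 is beat (12−1)×4 + 2 = 46 overall.
Running totals: Gmaj7 ends at 1, Ddim ends at 6, Db7 ends at 10, Dbadd9 ends at 13, Dbdim ends at 18, C#7 ends at 23, Dbadd9 ends at 25, Bbdim ends at 29, F ends at 35, Abm ends at 39, Emaj7 ends at 42, Ddim ends at 45, Bb ends at 47.
Beat 46 falls within Bb.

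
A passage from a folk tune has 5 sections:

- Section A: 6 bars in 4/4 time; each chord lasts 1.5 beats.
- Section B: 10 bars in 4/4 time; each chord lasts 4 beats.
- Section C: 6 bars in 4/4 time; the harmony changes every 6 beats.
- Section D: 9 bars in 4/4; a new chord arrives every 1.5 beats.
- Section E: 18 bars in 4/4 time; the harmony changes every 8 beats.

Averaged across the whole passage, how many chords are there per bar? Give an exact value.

A: 6 bars of 4 beats is 24 beats; at 1.5 beats each that's 16 chords.
B: 10 bars of 4 beats is 40 beats; at 4 beats each that's 10 chords.
C: 6 bars of 4 beats is 24 beats; at 6 beats each that's 4 chords.
D: 9 bars of 4 beats is 36 beats; at 1.5 beats each that's 24 chords.
E: 18 bars of 4 beats is 72 beats; at 8 beats each that's 9 chords.
Overall: 63 chords over 49 bars → 63/49 = 9/7 chords per bar.

9/7 chords per bar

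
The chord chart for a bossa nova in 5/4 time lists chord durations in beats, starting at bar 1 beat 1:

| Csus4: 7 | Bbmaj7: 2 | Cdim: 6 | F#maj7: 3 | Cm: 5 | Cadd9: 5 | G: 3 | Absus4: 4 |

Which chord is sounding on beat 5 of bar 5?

Beat 5 of bar 5 is beat (5−1)×5 + 5 = 25 overall.
Running totals: Csus4 ends at 7, Bbmaj7 ends at 9, Cdim ends at 15, F#maj7 ends at 18, Cm ends at 23, Cadd9 ends at 28.
Beat 25 falls within Cadd9.

Cadd9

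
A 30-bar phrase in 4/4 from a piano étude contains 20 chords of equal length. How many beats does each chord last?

30 bars × 4 beats/bar = 120 beats total.
120 beats ÷ 20 chords = 6 beats per chord.

6 beats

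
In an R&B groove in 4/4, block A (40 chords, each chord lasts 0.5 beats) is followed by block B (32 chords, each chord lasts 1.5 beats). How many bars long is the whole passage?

17 bars

A: 40 × 0.5 = 20 beats = 5 bars.
B: 32 × 1.5 = 48 beats = 12 bars.
Total: 5 + 12 = 17 bars.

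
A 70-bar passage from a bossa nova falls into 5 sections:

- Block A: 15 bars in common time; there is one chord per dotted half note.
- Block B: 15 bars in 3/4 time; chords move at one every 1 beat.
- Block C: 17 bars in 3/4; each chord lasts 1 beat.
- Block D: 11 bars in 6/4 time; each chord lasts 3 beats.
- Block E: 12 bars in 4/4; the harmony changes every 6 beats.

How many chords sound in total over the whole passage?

A: 15·4 = 60 beats, 60/3 = 20 chords.
B: 15·3 = 45 beats, 45/1 = 45 chords.
C: 17·3 = 51 beats, 51/1 = 51 chords.
D: 11·6 = 66 beats, 66/3 = 22 chords.
E: 12·4 = 48 beats, 48/6 = 8 chords.
Total: 20 + 45 + 51 + 22 + 8 = 146.

146 chords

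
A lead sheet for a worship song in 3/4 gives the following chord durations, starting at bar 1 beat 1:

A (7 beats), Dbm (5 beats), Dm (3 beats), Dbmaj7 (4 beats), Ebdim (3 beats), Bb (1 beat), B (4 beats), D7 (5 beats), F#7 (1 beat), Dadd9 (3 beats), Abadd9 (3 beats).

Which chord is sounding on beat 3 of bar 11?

Beat 3 of bar 11 is beat (11−1)×3 + 3 = 33 overall.
Running totals: A ends at 7, Dbm ends at 12, Dm ends at 15, Dbmaj7 ends at 19, Ebdim ends at 22, Bb ends at 23, B ends at 27, D7 ends at 32, F#7 ends at 33.
Beat 33 falls within F#7.

F#7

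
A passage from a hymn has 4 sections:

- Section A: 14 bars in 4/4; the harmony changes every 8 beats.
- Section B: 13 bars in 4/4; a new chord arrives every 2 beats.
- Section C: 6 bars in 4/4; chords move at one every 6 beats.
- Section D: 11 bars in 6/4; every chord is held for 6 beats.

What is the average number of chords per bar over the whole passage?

12/11 chords per bar

A: 14 bars of 4 beats is 56 beats; at 8 beats each that's 7 chords.
B: 13 bars of 4 beats is 52 beats; at 2 beats each that's 26 chords.
C: 6 bars of 4 beats is 24 beats; at 6 beats each that's 4 chords.
D: 11 bars of 6 beats is 66 beats; at 6 beats each that's 11 chords.
Overall: 48 chords over 44 bars → 48/44 = 12/11 chords per bar.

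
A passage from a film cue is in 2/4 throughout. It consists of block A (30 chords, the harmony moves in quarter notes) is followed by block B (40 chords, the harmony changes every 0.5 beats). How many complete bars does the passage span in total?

A: 30 × 1 = 30 beats = 15 bars.
B: 40 × 0.5 = 20 beats = 10 bars.
Total: 15 + 10 = 25 bars.

25 bars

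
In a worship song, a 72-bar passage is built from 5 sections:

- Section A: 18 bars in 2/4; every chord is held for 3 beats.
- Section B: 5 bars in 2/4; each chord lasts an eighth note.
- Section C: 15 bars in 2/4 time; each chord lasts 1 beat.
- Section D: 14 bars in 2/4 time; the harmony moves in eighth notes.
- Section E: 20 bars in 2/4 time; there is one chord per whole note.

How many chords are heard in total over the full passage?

128 chords

A: 18·2 = 36 beats, 36/3 = 12 chords.
B: 5·2 = 10 beats, 10/0.5 = 20 chords.
C: 15·2 = 30 beats, 30/1 = 30 chords.
D: 14·2 = 28 beats, 28/0.5 = 56 chords.
E: 20·2 = 40 beats, 40/4 = 10 chords.
Total: 12 + 20 + 30 + 56 + 10 = 128.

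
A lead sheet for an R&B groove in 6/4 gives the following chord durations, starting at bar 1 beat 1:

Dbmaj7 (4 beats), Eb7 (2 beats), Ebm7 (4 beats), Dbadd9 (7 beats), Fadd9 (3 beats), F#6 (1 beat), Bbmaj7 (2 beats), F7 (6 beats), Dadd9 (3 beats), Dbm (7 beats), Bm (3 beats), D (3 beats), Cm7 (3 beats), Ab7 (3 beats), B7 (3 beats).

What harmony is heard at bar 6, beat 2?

Beat 2 of bar 6 is beat (6−1)×6 + 2 = 32 overall.
Running totals: Dbmaj7 ends at 4, Eb7 ends at 6, Ebm7 ends at 10, Dbadd9 ends at 17, Fadd9 ends at 20, F#6 ends at 21, Bbmaj7 ends at 23, F7 ends at 29, Dadd9 ends at 32.
Beat 32 falls within Dadd9.

Dadd9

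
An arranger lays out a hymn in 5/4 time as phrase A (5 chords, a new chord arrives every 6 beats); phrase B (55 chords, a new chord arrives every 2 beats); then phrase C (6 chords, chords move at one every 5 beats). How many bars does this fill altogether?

34 bars

A: 5 × 6 = 30 beats = 6 bars.
B: 55 × 2 = 110 beats = 22 bars.
C: 6 × 5 = 30 beats = 6 bars.
Total: 6 + 22 + 6 = 34 bars.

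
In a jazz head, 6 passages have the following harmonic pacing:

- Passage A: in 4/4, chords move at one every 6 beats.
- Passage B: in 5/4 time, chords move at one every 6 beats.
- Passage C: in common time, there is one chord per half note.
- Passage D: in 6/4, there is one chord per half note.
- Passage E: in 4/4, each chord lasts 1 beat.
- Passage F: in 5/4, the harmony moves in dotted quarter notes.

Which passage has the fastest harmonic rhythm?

Passage E

A: 4/6 = 2/3 chords/bar.
B: 5/6 = 5/6 chords/bar.
C: 4/2 = 2 chords/bar.
D: 6/2 = 3 chords/bar.
E: 4/1 = 4 chords/bar.
F: 5/1.5 = 10/3 chords/bar.
Fastest is E at 4 chords/bar.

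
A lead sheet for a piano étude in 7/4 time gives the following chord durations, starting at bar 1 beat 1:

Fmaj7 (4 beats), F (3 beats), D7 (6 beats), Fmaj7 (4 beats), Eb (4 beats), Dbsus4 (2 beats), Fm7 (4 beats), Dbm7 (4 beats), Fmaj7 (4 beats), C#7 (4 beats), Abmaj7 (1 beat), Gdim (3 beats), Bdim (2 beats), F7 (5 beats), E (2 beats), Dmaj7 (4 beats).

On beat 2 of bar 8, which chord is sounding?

E

Beat 2 of bar 8 is beat (8−1)×7 + 2 = 51 overall.
Running totals: Fmaj7 ends at 4, F ends at 7, D7 ends at 13, Fmaj7 ends at 17, Eb ends at 21, Dbsus4 ends at 23, Fm7 ends at 27, Dbm7 ends at 31, Fmaj7 ends at 35, C#7 ends at 39, Abmaj7 ends at 40, Gdim ends at 43, Bdim ends at 45, F7 ends at 50, E ends at 52.
Beat 51 falls within E.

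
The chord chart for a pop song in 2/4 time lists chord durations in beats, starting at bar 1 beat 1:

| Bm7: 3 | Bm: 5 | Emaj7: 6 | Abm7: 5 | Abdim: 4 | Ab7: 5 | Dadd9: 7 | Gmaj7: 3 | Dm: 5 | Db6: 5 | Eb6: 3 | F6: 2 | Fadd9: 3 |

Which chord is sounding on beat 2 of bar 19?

Beat 2 of bar 19 is beat (19−1)×2 + 2 = 38 overall.
Running totals: Bm7 ends at 3, Bm ends at 8, Emaj7 ends at 14, Abm7 ends at 19, Abdim ends at 23, Ab7 ends at 28, Dadd9 ends at 35, Gmaj7 ends at 38.
Beat 38 falls within Gmaj7.

Gmaj7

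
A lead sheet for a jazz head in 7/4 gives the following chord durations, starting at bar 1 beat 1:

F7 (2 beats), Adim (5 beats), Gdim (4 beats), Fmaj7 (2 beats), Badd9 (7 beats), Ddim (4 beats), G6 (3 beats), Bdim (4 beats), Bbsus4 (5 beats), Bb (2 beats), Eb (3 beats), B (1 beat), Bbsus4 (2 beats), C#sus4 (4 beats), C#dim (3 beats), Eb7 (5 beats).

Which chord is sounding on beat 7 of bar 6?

B

Beat 7 of bar 6 is beat (6−1)×7 + 7 = 42 overall.
Running totals: F7 ends at 2, Adim ends at 7, Gdim ends at 11, Fmaj7 ends at 13, Badd9 ends at 20, Ddim ends at 24, G6 ends at 27, Bdim ends at 31, Bbsus4 ends at 36, Bb ends at 38, Eb ends at 41, B ends at 42.
Beat 42 falls within B.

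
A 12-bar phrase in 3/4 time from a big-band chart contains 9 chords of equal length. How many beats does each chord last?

4 beats

12 bars × 3 beats/bar = 36 beats total.
36 beats ÷ 9 chords = 4 beats per chord.
(That is a whole note.)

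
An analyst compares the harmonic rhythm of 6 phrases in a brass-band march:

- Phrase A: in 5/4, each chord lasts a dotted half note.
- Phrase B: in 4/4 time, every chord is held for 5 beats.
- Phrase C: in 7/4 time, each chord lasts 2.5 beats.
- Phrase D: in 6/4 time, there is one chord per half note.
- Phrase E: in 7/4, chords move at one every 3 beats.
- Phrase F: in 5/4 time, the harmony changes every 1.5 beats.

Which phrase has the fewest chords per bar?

Phrase B

A: each chord is 3 beats in 5/4, so 5/3 per bar.
B: each chord is 5 beats in 4/4, so 0.8 per bar.
C: each chord is 2.5 beats in 7/4, so 2.8 per bar.
D: each chord is 2 beats in 6/4, so 3 per bar.
E: each chord is 3 beats in 7/4, so 7/3 per bar.
F: each chord is 1.5 beats in 5/4, so 10/3 per bar.
Slowest is B at 0.8 chords/bar.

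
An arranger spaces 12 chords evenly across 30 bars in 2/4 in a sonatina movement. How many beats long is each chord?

5 beats

30 bars × 2 beats/bar = 60 beats total.
60 beats ÷ 12 chords = 5 beats per chord.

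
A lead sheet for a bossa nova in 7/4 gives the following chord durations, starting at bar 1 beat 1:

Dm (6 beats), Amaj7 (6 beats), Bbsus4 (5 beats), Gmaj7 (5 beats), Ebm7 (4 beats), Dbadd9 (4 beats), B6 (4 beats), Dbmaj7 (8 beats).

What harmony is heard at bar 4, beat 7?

Dbadd9

Beat 7 of bar 4 is beat (4−1)×7 + 7 = 28 overall.
Running totals: Dm ends at 6, Amaj7 ends at 12, Bbsus4 ends at 17, Gmaj7 ends at 22, Ebm7 ends at 26, Dbadd9 ends at 30.
Beat 28 falls within Dbadd9.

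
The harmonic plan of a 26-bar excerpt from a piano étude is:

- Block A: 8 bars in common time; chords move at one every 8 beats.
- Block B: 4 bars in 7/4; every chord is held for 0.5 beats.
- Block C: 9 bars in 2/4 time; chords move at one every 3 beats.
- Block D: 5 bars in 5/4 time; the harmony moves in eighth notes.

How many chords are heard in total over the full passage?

A has 32 beats and chords last 8 each, so 4 chords.
B has 28 beats and chords last 0.5 each, so 56 chords.
C has 18 beats and chords last 3 each, so 6 chords.
D has 25 beats and chords last 0.5 each, so 50 chords.
Total: 4 + 56 + 6 + 50 = 116.

116 chords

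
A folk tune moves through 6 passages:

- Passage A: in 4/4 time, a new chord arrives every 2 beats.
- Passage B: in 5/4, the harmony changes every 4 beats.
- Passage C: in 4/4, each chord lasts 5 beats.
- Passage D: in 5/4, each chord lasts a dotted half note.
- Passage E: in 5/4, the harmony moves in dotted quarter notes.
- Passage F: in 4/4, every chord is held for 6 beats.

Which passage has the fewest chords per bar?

A: each chord is 2 beats in 4/4, so 2 per bar.
B: each chord is 4 beats in 5/4, so 1.25 per bar.
C: each chord is 5 beats in 4/4, so 0.8 per bar.
D: each chord is 3 beats in 5/4, so 5/3 per bar.
E: each chord is 1.5 beats in 5/4, so 10/3 per bar.
F: each chord is 6 beats in 4/4, so 2/3 per bar.
Slowest is F at 2/3 chords/bar.

Passage F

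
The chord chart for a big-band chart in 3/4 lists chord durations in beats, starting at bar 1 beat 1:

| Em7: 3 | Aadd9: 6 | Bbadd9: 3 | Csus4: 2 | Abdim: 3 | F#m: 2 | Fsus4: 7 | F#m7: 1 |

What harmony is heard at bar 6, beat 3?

Beat 3 of bar 6 is beat (6−1)×3 + 3 = 18 overall.
Running totals: Em7 ends at 3, Aadd9 ends at 9, Bbadd9 ends at 12, Csus4 ends at 14, Abdim ends at 17, F#m ends at 19.
Beat 18 falls within F#m.

F#m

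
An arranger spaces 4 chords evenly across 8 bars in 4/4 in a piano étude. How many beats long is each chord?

8 bars × 4 beats/bar = 32 beats total.
32 beats ÷ 4 chords = 8 beats per chord.

8 beats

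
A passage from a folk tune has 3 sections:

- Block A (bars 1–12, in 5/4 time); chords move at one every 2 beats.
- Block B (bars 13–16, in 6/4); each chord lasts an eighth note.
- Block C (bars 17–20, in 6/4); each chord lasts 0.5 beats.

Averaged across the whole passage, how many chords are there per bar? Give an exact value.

A: 12 bars of 5 beats is 60 beats; at 2 beats each that's 30 chords.
B: 4 bars of 6 beats is 24 beats; at 0.5 beats each that's 48 chords.
C: 4 bars of 6 beats is 24 beats; at 0.5 beats each that's 48 chords.
Overall: 126 chords over 20 bars → 126/20 = 6.3 chords per bar.

6.3 chords per bar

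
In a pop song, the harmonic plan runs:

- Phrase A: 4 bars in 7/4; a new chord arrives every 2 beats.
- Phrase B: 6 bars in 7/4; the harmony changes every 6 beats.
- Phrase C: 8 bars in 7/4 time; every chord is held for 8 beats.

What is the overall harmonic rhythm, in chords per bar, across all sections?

A: 4 bars of 7 beats is 28 beats; at 2 beats each that's 14 chords.
B: 6 bars of 7 beats is 42 beats; at 6 beats each that's 7 chords.
C: 8 bars of 7 beats is 56 beats; at 8 beats each that's 7 chords.
Overall: 28 chords over 18 bars → 28/18 = 14/9 chords per bar.

14/9 chords per bar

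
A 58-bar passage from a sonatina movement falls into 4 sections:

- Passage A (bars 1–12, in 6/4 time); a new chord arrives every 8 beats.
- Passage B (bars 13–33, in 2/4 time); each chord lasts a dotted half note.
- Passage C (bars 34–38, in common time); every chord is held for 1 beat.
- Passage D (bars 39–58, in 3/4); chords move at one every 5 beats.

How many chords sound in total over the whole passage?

A: 12 bars × 6 beats = 72 beats; 8 beats/chord → 9 chords.
B: 21 bars × 2 beats = 42 beats; 3 beats/chord → 14 chords.
C: 5 bars × 4 beats = 20 beats; 1 beat/chord → 20 chords.
D: 20 bars × 3 beats = 60 beats; 5 beats/chord → 12 chords.
Total: 9 + 14 + 20 + 12 = 55.

55 chords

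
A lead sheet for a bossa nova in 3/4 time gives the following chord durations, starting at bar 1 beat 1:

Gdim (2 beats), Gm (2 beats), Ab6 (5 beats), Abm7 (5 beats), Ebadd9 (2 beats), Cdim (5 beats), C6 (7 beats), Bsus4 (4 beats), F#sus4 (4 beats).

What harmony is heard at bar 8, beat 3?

C6

Beat 3 of bar 8 is beat (8−1)×3 + 3 = 24 overall.
Running totals: Gdim ends at 2, Gm ends at 4, Ab6 ends at 9, Abm7 ends at 14, Ebadd9 ends at 16, Cdim ends at 21, C6 ends at 28.
Beat 24 falls within C6.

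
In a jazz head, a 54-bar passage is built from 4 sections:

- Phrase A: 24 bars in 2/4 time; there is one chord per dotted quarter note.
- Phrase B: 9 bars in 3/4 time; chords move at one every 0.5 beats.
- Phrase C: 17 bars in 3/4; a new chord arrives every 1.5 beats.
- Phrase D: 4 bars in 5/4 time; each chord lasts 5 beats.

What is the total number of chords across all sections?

A has 48 beats and chords last 1.5 each, so 32 chords.
B has 27 beats and chords last 0.5 each, so 54 chords.
C has 51 beats and chords last 1.5 each, so 34 chords.
D has 20 beats and chords last 5 each, so 4 chords.
Total: 32 + 54 + 34 + 4 = 124.

124 chords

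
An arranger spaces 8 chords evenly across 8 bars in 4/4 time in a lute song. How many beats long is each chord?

4 beats

8 bars × 4 beats/bar = 32 beats total.
32 beats ÷ 8 chords = 4 beats per chord.
(That is a whole note.)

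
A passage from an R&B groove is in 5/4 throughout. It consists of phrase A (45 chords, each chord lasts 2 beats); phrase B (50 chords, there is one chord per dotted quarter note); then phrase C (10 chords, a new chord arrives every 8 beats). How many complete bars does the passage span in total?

A: 45 × 2 = 90 beats = 18 bars.
B: 50 × 1.5 = 75 beats = 15 bars.
C: 10 × 8 = 80 beats = 16 bars.
Total: 18 + 15 + 16 = 49 bars.

49 bars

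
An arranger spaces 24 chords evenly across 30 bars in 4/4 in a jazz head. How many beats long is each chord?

30 bars × 4 beats/bar = 120 beats total.
120 beats ÷ 24 chords = 5 beats per chord.

5 beats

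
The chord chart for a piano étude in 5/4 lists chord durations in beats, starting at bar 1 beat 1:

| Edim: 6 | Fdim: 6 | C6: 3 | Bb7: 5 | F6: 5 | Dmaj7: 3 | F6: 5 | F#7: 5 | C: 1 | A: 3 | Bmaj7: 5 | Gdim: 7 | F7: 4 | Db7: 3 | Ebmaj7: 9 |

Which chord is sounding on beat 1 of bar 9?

Beat 1 of bar 9 is beat (9−1)×5 + 1 = 41 overall.
Running totals: Edim ends at 6, Fdim ends at 12, C6 ends at 15, Bb7 ends at 20, F6 ends at 25, Dmaj7 ends at 28, F6 ends at 33, F#7 ends at 38, C ends at 39, A ends at 42.
Beat 41 falls within A.

A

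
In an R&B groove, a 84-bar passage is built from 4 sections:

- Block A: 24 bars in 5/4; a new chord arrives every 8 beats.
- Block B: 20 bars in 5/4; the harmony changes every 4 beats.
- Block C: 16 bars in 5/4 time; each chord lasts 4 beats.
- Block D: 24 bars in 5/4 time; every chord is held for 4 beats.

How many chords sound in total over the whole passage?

90 chords

A: 24 bars × 5 beats = 120 beats; 8 beats/chord → 15 chords.
B: 20 bars × 5 beats = 100 beats; 4 beats/chord → 25 chords.
C: 16 bars × 5 beats = 80 beats; 4 beats/chord → 20 chords.
D: 24 bars × 5 beats = 120 beats; 4 beats/chord → 30 chords.
Total: 15 + 25 + 20 + 30 = 90.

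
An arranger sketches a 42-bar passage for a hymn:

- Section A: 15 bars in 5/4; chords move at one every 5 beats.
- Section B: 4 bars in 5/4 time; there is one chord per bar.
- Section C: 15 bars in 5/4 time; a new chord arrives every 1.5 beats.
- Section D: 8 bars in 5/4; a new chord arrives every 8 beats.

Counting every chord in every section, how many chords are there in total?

74 chords

A has 75 beats and chords last 5 each, so 15 chords.
B has 20 beats and chords last 5 each, so 4 chords.
C has 75 beats and chords last 1.5 each, so 50 chords.
D has 40 beats and chords last 8 each, so 5 chords.
Total: 15 + 4 + 50 + 5 = 74.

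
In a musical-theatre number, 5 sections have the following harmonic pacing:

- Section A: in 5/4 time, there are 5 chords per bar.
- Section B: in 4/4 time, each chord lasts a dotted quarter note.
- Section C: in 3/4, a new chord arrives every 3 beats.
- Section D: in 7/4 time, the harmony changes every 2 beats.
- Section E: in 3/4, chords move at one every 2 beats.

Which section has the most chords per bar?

A: each chord is 1 beat in 5/4, so 5 per bar.
B: each chord is 1.5 beats in 4/4, so 8/3 per bar.
C: each chord is 3 beats in 3/4, so 1 per bar.
D: each chord is 2 beats in 7/4, so 3.5 per bar.
E: each chord is 2 beats in 3/4, so 1.5 per bar.
Fastest is A at 5 chords/bar.

Section A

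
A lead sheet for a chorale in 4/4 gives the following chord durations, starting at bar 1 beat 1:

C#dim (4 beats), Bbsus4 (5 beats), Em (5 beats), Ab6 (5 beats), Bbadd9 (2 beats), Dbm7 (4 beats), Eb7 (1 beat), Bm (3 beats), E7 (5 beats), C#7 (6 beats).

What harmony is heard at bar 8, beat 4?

Beat 4 of bar 8 is beat (8−1)×4 + 4 = 32 overall.
Running totals: C#dim ends at 4, Bbsus4 ends at 9, Em ends at 14, Ab6 ends at 19, Bbadd9 ends at 21, Dbm7 ends at 25, Eb7 ends at 26, Bm ends at 29, E7 ends at 34.
Beat 32 falls within E7.

E7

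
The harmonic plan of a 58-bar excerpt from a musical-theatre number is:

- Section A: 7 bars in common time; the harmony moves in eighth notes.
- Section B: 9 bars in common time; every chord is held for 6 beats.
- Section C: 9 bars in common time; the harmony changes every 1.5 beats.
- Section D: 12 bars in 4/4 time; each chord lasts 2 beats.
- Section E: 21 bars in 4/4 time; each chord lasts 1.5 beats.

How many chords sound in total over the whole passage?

166 chords

A: 7 bars × 4 beats = 28 beats; 0.5 beats/chord → 56 chords.
B: 9 bars × 4 beats = 36 beats; 6 beats/chord → 6 chords.
C: 9 bars × 4 beats = 36 beats; 1.5 beats/chord → 24 chords.
D: 12 bars × 4 beats = 48 beats; 2 beats/chord → 24 chords.
E: 21 bars × 4 beats = 84 beats; 1.5 beats/chord → 56 chords.
Total: 56 + 6 + 24 + 24 + 56 = 166.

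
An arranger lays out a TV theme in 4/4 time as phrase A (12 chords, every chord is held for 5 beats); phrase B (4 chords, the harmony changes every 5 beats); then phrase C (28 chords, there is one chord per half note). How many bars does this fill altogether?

A: 12 × 5 = 60 beats = 15 bars.
B: 4 × 5 = 20 beats = 5 bars.
C: 28 × 2 = 56 beats = 14 bars.
Total: 15 + 5 + 14 = 34 bars.

34 bars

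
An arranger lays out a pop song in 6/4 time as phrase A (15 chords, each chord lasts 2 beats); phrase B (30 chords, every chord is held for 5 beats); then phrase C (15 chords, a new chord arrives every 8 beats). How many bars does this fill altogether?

A: 15 × 2 = 30 beats = 5 bars.
B: 30 × 5 = 150 beats = 25 bars.
C: 15 × 8 = 120 beats = 20 bars.
Total: 5 + 25 + 20 = 50 bars.

50 bars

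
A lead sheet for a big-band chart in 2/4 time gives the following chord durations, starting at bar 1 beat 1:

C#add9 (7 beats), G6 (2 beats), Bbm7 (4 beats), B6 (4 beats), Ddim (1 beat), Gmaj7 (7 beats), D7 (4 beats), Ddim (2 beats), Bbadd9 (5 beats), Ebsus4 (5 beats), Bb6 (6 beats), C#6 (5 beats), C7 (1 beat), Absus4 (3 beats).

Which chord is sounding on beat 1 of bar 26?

C#6

Beat 1 of bar 26 is beat (26−1)×2 + 1 = 51 overall.
Running totals: C#add9 ends at 7, G6 ends at 9, Bbm7 ends at 13, B6 ends at 17, Ddim ends at 18, Gmaj7 ends at 25, D7 ends at 29, Ddim ends at 31, Bbadd9 ends at 36, Ebsus4 ends at 41, Bb6 ends at 47, C#6 ends at 52.
Beat 51 falls within C#6.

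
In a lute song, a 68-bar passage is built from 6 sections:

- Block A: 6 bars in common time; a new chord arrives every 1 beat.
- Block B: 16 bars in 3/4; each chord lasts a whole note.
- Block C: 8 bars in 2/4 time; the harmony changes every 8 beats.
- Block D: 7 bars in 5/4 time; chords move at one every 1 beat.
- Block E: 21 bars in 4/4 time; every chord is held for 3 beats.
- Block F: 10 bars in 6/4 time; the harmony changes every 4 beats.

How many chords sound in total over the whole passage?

116 chords

A: 6 bars × 4 beats = 24 beats; 1 beat/chord → 24 chords.
B: 16 bars × 3 beats = 48 beats; 4 beats/chord → 12 chords.
C: 8 bars × 2 beats = 16 beats; 8 beats/chord → 2 chords.
D: 7 bars × 5 beats = 35 beats; 1 beat/chord → 35 chords.
E: 21 bars × 4 beats = 84 beats; 3 beats/chord → 28 chords.
F: 10 bars × 6 beats = 60 beats; 4 beats/chord → 15 chords.
Total: 24 + 12 + 2 + 35 + 28 + 15 = 116.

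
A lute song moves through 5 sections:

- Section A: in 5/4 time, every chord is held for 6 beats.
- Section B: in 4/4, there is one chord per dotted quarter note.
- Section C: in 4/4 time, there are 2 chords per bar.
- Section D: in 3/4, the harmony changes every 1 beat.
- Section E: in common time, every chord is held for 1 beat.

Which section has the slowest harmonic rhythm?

Section A

A: 5/6 = 5/6 chords/bar.
B: 4/1.5 = 8/3 chords/bar.
C: 4/2 = 2 chords/bar.
D: 3/1 = 3 chords/bar.
E: 4/1 = 4 chords/bar.
Slowest is A at 5/6 chords/bar.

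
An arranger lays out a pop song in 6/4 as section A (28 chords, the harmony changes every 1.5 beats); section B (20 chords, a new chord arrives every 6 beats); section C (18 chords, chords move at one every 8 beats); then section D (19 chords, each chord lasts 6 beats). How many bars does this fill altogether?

70 bars

A: 28 × 1.5 = 42 beats = 7 bars.
B: 20 × 6 = 120 beats = 20 bars.
C: 18 × 8 = 144 beats = 24 bars.
D: 19 × 6 = 114 beats = 19 bars.
Total: 7 + 20 + 24 + 19 = 70 bars.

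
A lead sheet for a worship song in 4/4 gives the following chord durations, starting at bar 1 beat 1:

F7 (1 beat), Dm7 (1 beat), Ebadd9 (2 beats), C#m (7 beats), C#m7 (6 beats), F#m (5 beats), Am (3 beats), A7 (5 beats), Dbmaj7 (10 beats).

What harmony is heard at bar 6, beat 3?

Am

Beat 3 of bar 6 is beat (6−1)×4 + 3 = 23 overall.
Running totals: F7 ends at 1, Dm7 ends at 2, Ebadd9 ends at 4, C#m ends at 11, C#m7 ends at 17, F#m ends at 22, Am ends at 25.
Beat 23 falls within Am.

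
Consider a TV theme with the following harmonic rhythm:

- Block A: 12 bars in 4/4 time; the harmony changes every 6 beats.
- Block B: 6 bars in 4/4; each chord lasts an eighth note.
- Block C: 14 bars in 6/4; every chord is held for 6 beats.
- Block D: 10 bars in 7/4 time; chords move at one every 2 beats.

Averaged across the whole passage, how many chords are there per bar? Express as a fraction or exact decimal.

2.5 chords per bar

A: 12 × 4 = 48 beats ÷ 6 = 8 chords.
B: 6 × 4 = 24 beats ÷ 0.5 = 48 chords.
C: 14 × 6 = 84 beats ÷ 6 = 14 chords.
D: 10 × 7 = 70 beats ÷ 2 = 35 chords.
Overall: 105 chords over 42 bars → 105/42 = 2.5 chords per bar.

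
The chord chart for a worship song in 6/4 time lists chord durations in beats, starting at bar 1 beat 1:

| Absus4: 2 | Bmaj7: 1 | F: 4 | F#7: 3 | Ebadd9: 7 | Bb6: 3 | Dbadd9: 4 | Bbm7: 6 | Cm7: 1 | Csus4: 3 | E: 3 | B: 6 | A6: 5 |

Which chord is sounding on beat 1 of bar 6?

Cm7

Beat 1 of bar 6 is beat (6−1)×6 + 1 = 31 overall.
Running totals: Absus4 ends at 2, Bmaj7 ends at 3, F ends at 7, F#7 ends at 10, Ebadd9 ends at 17, Bb6 ends at 20, Dbadd9 ends at 24, Bbm7 ends at 30, Cm7 ends at 31.
Beat 31 falls within Cm7.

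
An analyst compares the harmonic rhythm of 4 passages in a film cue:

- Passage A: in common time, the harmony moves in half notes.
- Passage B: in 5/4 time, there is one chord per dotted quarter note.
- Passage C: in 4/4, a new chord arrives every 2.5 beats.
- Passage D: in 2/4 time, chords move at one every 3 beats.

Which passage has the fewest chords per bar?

A: 4/2 = 2 chords/bar.
B: 5/1.5 = 10/3 chords/bar.
C: 4/2.5 = 1.6 chords/bar.
D: 2/3 = 2/3 chords/bar.
Slowest is D at 2/3 chords/bar.

Passage D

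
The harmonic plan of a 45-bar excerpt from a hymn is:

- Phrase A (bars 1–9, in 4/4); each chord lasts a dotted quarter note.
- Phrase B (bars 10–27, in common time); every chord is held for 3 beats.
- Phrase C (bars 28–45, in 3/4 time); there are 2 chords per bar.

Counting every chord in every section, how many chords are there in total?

A has 36 beats and chords last 1.5 each, so 24 chords.
B has 72 beats and chords last 3 each, so 24 chords.
C has 54 beats and chords last 1.5 each, so 36 chords.
Total: 24 + 24 + 36 = 84.

84 chords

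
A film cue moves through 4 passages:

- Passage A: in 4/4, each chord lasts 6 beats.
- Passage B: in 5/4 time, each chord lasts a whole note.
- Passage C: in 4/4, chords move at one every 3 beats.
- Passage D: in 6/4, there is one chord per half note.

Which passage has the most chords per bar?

Passage D

A: 4 beats/bar ÷ 6 beats/chord = 2/3 chords/bar.
B: 5 beats/bar ÷ 4 beats/chord = 1.25 chords/bar.
C: 4 beats/bar ÷ 3 beats/chord = 4/3 chords/bar.
D: 6 beats/bar ÷ 2 beats/chord = 3 chords/bar.
Fastest is D at 3 chords/bar.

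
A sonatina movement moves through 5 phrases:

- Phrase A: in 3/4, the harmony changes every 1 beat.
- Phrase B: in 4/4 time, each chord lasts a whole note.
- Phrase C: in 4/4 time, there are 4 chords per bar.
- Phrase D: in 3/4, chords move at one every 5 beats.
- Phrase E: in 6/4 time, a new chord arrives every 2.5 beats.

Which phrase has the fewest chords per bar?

A: 3 beats/bar ÷ 1 beat/chord = 3 chords/bar.
B: 4 beats/bar ÷ 4 beats/chord = 1 chord/bar.
C: 4 beats/bar ÷ 1 beat/chord = 4 chords/bar.
D: 3 beats/bar ÷ 5 beats/chord = 0.6 chords/bar.
E: 6 beats/bar ÷ 2.5 beats/chord = 2.4 chords/bar.
Slowest is D at 0.6 chords/bar.

Phrase D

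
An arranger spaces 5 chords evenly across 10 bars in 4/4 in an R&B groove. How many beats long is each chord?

8 beats

10 bars × 4 beats/bar = 40 beats total.
40 beats ÷ 5 chords = 8 beats per chord.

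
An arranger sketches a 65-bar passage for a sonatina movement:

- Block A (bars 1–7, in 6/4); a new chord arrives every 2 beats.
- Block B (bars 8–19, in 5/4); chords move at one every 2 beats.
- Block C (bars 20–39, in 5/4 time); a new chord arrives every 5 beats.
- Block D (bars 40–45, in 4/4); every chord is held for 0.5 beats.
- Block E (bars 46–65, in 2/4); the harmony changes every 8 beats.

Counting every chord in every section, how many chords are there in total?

A has 42 beats and chords last 2 each, so 21 chords.
B has 60 beats and chords last 2 each, so 30 chords.
C has 100 beats and chords last 5 each, so 20 chords.
D has 24 beats and chords last 0.5 each, so 48 chords.
E has 40 beats and chords last 8 each, so 5 chords.
Total: 21 + 30 + 20 + 48 + 5 = 124.

124 chords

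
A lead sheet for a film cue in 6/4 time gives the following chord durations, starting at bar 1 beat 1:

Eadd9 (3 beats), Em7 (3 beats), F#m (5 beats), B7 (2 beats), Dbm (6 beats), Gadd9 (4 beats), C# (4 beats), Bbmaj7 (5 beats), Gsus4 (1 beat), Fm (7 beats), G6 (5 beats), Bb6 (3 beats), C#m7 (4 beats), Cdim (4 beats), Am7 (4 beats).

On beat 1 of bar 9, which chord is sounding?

C#m7

Beat 1 of bar 9 is beat (9−1)×6 + 1 = 49 overall.
Running totals: Eadd9 ends at 3, Em7 ends at 6, F#m ends at 11, B7 ends at 13, Dbm ends at 19, Gadd9 ends at 23, C# ends at 27, Bbmaj7 ends at 32, Gsus4 ends at 33, Fm ends at 40, G6 ends at 45, Bb6 ends at 48, C#m7 ends at 52.
Beat 49 falls within C#m7.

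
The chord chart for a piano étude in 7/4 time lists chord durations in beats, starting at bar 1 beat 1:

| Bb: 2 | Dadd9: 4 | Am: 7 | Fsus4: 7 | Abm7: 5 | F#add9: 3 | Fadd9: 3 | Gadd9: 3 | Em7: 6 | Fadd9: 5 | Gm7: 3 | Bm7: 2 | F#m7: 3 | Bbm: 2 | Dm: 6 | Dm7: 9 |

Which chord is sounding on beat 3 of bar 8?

Beat 3 of bar 8 is beat (8−1)×7 + 3 = 52 overall.
Running totals: Bb ends at 2, Dadd9 ends at 6, Am ends at 13, Fsus4 ends at 20, Abm7 ends at 25, F#add9 ends at 28, Fadd9 ends at 31, Gadd9 ends at 34, Em7 ends at 40, Fadd9 ends at 45, Gm7 ends at 48, Bm7 ends at 50, F#m7 ends at 53.
Beat 52 falls within F#m7.

F#m7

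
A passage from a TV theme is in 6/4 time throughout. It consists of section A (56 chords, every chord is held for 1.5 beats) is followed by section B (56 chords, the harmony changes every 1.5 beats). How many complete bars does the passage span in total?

28 bars

A: 56 × 1.5 = 84 beats = 14 bars.
B: 56 × 1.5 = 84 beats = 14 bars.
Total: 14 + 14 = 28 bars.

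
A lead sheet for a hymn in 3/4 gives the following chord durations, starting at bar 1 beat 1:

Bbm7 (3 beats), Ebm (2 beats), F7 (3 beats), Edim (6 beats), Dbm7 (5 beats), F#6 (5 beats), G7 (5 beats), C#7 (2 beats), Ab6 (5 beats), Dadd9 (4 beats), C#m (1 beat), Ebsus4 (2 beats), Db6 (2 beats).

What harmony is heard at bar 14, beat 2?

C#m

Beat 2 of bar 14 is beat (14−1)×3 + 2 = 41 overall.
Running totals: Bbm7 ends at 3, Ebm ends at 5, F7 ends at 8, Edim ends at 14, Dbm7 ends at 19, F#6 ends at 24, G7 ends at 29, C#7 ends at 31, Ab6 ends at 36, Dadd9 ends at 40, C#m ends at 41.
Beat 41 falls within C#m.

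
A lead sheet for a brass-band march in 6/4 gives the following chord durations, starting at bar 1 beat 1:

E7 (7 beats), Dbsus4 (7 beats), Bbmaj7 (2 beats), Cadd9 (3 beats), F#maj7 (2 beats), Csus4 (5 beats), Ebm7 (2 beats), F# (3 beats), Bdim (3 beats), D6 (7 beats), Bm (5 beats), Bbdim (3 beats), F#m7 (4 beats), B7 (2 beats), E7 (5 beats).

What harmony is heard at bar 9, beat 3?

Beat 3 of bar 9 is beat (9−1)×6 + 3 = 51 overall.
Running totals: E7 ends at 7, Dbsus4 ends at 14, Bbmaj7 ends at 16, Cadd9 ends at 19, F#maj7 ends at 21, Csus4 ends at 26, Ebm7 ends at 28, F# ends at 31, Bdim ends at 34, D6 ends at 41, Bm ends at 46, Bbdim ends at 49, F#m7 ends at 53.
Beat 51 falls within F#m7.

F#m7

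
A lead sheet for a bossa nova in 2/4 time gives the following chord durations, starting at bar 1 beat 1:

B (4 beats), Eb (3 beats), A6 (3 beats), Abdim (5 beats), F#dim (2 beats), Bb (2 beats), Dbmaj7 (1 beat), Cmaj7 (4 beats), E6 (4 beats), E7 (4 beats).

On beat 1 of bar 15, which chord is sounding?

E7

Beat 1 of bar 15 is beat (15−1)×2 + 1 = 29 overall.
Running totals: B ends at 4, Eb ends at 7, A6 ends at 10, Abdim ends at 15, F#dim ends at 17, Bb ends at 19, Dbmaj7 ends at 20, Cmaj7 ends at 24, E6 ends at 28, E7 ends at 32.
Beat 29 falls within E7.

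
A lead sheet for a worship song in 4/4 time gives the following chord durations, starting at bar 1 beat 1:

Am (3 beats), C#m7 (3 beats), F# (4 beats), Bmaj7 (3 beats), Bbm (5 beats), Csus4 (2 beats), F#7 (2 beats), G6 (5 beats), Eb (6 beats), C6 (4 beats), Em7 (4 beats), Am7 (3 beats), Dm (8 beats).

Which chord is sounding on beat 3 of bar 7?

G6

Beat 3 of bar 7 is beat (7−1)×4 + 3 = 27 overall.
Running totals: Am ends at 3, C#m7 ends at 6, F# ends at 10, Bmaj7 ends at 13, Bbm ends at 18, Csus4 ends at 20, F#7 ends at 22, G6 ends at 27.
Beat 27 falls within G6.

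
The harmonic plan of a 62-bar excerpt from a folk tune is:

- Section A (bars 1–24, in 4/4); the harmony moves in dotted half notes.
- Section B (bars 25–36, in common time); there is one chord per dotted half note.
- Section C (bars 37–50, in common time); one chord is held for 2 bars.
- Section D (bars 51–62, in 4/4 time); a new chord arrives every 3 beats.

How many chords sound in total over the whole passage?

A: 24·4 = 96 beats, 96/3 = 32 chords.
B: 12·4 = 48 beats, 48/3 = 16 chords.
C: 14·4 = 56 beats, 56/8 = 7 chords.
D: 12·4 = 48 beats, 48/3 = 16 chords.
Total: 32 + 16 + 7 + 16 = 71.

71 chords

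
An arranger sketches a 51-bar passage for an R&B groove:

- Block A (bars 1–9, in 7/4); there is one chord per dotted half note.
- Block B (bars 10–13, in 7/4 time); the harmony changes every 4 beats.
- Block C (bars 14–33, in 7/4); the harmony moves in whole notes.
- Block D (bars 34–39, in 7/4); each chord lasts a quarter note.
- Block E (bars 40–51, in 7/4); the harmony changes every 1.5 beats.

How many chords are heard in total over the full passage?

A: 9 bars × 7 beats = 63 beats; 3 beats/chord → 21 chords.
B: 4 bars × 7 beats = 28 beats; 4 beats/chord → 7 chords.
C: 20 bars × 7 beats = 140 beats; 4 beats/chord → 35 chords.
D: 6 bars × 7 beats = 42 beats; 1 beat/chord → 42 chords.
E: 12 bars × 7 beats = 84 beats; 1.5 beats/chord → 56 chords.
Total: 21 + 7 + 35 + 42 + 56 = 161.

161 chords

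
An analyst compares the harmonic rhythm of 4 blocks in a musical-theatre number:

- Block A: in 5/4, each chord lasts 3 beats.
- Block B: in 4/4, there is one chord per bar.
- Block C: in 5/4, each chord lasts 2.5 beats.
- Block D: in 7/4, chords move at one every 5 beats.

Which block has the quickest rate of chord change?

Block C

A: each chord is 3 beats in 5/4, so 5/3 per bar.
B: each chord is 4 beats in 4/4, so 1 per bar.
C: each chord is 2.5 beats in 5/4, so 2 per bar.
D: each chord is 5 beats in 7/4, so 1.4 per bar.
Fastest is C at 2 chords/bar.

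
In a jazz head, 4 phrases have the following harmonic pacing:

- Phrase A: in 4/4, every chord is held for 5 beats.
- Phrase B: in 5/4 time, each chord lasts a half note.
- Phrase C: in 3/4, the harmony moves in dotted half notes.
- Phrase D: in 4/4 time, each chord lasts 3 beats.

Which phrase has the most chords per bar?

Phrase B

A: each chord is 5 beats in 4/4, so 0.8 per bar.
B: each chord is 2 beats in 5/4, so 2.5 per bar.
C: each chord is 3 beats in 3/4, so 1 per bar.
D: each chord is 3 beats in 4/4, so 4/3 per bar.
Fastest is B at 2.5 chords/bar.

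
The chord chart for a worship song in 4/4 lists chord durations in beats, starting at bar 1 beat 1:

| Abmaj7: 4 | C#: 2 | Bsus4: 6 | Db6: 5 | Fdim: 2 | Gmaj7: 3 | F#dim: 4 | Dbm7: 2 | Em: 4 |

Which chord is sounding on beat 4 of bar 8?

Beat 4 of bar 8 is beat (8−1)×4 + 4 = 32 overall.
Running totals: Abmaj7 ends at 4, C# ends at 6, Bsus4 ends at 12, Db6 ends at 17, Fdim ends at 19, Gmaj7 ends at 22, F#dim ends at 26, Dbm7 ends at 28, Em ends at 32.
Beat 32 falls within Em.

Em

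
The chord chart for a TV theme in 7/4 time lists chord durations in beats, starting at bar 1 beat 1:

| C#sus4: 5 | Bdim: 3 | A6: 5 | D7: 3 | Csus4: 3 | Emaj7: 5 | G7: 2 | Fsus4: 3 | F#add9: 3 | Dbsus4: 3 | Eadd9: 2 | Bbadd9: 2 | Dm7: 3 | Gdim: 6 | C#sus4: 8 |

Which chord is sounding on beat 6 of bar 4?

Beat 6 of bar 4 is beat (4−1)×7 + 6 = 27 overall.
Running totals: C#sus4 ends at 5, Bdim ends at 8, A6 ends at 13, D7 ends at 16, Csus4 ends at 19, Emaj7 ends at 24, G7 ends at 26, Fsus4 ends at 29.
Beat 27 falls within Fsus4.

Fsus4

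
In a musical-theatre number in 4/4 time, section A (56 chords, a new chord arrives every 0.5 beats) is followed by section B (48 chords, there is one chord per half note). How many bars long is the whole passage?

A: 56 × 0.5 = 28 beats = 7 bars.
B: 48 × 2 = 96 beats = 24 bars.
Total: 7 + 24 = 31 bars.

31 bars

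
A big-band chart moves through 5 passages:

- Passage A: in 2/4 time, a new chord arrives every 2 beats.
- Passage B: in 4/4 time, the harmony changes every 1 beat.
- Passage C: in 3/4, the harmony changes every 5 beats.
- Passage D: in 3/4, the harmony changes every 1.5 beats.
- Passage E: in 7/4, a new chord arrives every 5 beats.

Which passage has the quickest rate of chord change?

Passage B

A: 2/2 = 1 chord/bar.
B: 4/1 = 4 chords/bar.
C: 3/5 = 0.6 chords/bar.
D: 3/1.5 = 2 chords/bar.
E: 7/5 = 1.4 chords/bar.
Fastest is B at 4 chords/bar.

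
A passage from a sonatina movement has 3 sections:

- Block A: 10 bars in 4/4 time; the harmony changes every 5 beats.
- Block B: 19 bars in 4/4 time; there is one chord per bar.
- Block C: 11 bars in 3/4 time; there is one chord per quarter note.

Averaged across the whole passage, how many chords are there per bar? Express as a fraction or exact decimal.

1.5 chords per bar

A: 10 bars of 4 beats is 40 beats; at 5 beats each that's 8 chords.
B: 19 bars of 4 beats is 76 beats; at 4 beats each that's 19 chords.
C: 11 bars of 3 beats is 33 beats; at 1 beat each that's 33 chords.
Overall: 60 chords over 40 bars → 60/40 = 1.5 chords per bar.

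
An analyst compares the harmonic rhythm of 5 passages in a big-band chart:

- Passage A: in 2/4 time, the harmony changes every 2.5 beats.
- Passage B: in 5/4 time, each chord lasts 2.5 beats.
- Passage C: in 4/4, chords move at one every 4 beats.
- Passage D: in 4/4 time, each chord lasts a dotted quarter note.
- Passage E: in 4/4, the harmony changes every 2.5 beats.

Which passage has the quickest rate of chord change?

A: each chord is 2.5 beats in 2/4, so 0.8 per bar.
B: each chord is 2.5 beats in 5/4, so 2 per bar.
C: each chord is 4 beats in 4/4, so 1 per bar.
D: each chord is 1.5 beats in 4/4, so 8/3 per bar.
E: each chord is 2.5 beats in 4/4, so 1.6 per bar.
Fastest is D at 8/3 chords/bar.

Passage D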